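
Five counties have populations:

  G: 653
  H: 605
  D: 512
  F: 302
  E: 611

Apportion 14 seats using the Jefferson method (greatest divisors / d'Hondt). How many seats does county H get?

3

Standard divisor 2683/14 ≈ 191.643; standard quotas: G 3.407, H 3.157, D 2.672, F 1.576, E 3.188.
Rounding down gives 3, 3, 2, 1, 3 = 12 seats, so the divisor must be adjusted.
With modified divisor 160: modified quotas G 4.081, H 3.781, D 3.200, F 1.887, E 3.819.
Rounding down: G 4, H 3, D 3, F 1, E 3 (total 14).
H receives 3.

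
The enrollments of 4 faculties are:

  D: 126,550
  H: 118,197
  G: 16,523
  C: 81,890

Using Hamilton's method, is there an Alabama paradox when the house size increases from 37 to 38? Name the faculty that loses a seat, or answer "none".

none

At 37 seats: D 13, H 13, G 2, C 9.
At 38 seats: D 14, H 13, G 2, C 9.
No faculty's allocation decreased.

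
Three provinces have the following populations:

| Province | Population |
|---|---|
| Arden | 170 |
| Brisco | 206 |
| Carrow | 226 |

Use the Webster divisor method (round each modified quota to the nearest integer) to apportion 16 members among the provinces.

Arden 5; Brisco 5; Carrow 6

Standard divisor 602/16 ≈ 37.625; standard quotas: Arden 4.518, Brisco 5.475, Carrow 6.007.
Rounding to the nearest integer gives Arden 5, Brisco 5, Carrow 6 — total 16, matching the house size, so no adjustment is needed.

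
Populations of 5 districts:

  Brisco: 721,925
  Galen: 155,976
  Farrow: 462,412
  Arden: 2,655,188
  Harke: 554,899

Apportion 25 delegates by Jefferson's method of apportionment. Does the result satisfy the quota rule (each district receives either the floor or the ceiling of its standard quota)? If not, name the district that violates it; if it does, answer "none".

Standard quotas: Brisco 3.966, Galen 0.857, Farrow 2.541, Arden 14.588, Harke 3.049.
Jefferson allocation: Brisco 4, Galen 0, Farrow 2, Arden 16, Harke 3.
Arden has quota 14.588 (lower 14, upper 15) but receives 16 — outside the quota interval.

Arden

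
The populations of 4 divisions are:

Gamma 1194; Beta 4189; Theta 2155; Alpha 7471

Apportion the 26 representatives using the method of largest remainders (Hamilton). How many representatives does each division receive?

Total 15009; standard divisor 15009/26 ≈ 577.269.
Standard quotas: Gamma 2.0684, Beta 7.2566, Theta 3.7331, Alpha 12.9420.
Lower quotas: Gamma 2, Beta 7, Theta 3, Alpha 12 (sum 24, leaving 2 seats).
Remainders in descending order: Alpha 0.9420, Theta 0.7331, Beta 0.2566, Gamma 0.0684.
The surplus seats go to Alpha, Theta.

Gamma: 2; Beta: 7; Theta: 4; Alpha: 13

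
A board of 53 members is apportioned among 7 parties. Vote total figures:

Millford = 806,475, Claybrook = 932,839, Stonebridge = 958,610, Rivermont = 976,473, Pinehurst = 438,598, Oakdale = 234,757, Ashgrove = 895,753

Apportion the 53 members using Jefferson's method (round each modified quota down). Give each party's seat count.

Millford 8, Claybrook 10, Stonebridge 10, Rivermont 10, Pinehurst 4, Oakdale 2, Ashgrove 9

Standard divisor 5243505/53 ≈ 98934.057; standard quotas: Millford 8.152, Claybrook 9.429, Stonebridge 9.689, Rivermont 9.870, Pinehurst 4.433, Oakdale 2.373, Ashgrove 9.054.
Rounding down gives 8, 9, 9, 9, 4, 2, 9 = 50 seats, so the divisor must be adjusted.
With modified divisor 91400: modified quotas Millford 8.824, Claybrook 10.206, Stonebridge 10.488, Rivermont 10.684, Pinehurst 4.799, Oakdale 2.568, Ashgrove 9.800.
Rounding down: Millford 8, Claybrook 10, Stonebridge 10, Rivermont 10, Pinehurst 4, Oakdale 2, Ashgrove 9 (total 53).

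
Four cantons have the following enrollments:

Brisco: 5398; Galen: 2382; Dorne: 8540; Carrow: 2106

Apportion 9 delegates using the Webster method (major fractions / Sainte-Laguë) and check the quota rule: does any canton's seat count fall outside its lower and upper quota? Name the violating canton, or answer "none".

Standard quotas: Brisco 2.637, Galen 1.163, Dorne 4.171, Carrow 1.029.
Webster allocation: Brisco 3, Galen 1, Dorne 4, Carrow 1.
Every allocation lies between the lower and upper quota.

none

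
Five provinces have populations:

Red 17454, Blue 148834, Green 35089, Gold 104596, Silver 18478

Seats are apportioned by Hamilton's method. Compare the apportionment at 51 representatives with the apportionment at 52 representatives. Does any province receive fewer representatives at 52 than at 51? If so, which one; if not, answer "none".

At 51 seats: Red 3, Blue 23, Green 6, Gold 16, Silver 3.
At 52 seats: Red 3, Blue 24, Green 5, Gold 17, Silver 3.
Green drops from 6 to 5.

Green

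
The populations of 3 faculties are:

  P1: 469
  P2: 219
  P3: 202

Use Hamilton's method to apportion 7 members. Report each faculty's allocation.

P1: 4, P2: 2, P3: 1

Standard divisor: 890 ÷ 7 ≈ 127.143.
Standard quotas: P1 3.689, P2 1.722, P3 1.589.
Lower quotas: P1 3, P2 1, P3 1 (sum 5, leaving 2 seats).
Remainders in descending order: P2 0.722, P1 0.689, P3 0.589.
Largest remainders: P2, P1 receive the extra seats.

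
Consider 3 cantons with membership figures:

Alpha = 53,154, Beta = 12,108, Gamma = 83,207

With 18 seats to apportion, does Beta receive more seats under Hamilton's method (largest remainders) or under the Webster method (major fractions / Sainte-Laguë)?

Hamilton

Hamilton: Alpha 6, Beta 2, Gamma 10.
Webster: Alpha 7, Beta 1, Gamma 10.
Beta gets 2 under Hamilton and 1 under Webster.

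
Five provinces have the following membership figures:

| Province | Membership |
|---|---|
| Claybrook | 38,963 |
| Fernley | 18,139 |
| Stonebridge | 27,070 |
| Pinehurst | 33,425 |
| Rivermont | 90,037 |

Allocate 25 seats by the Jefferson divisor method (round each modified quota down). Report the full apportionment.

Standard divisor 207634/25 ≈ 8305.36; standard quotas: Claybrook 4.691, Fernley 2.184, Stonebridge 3.259, Pinehurst 4.025, Rivermont 10.841.
Rounding down gives 4, 2, 3, 4, 10 = 23 seats, so the divisor must be adjusted.
With modified divisor 7600: modified quotas Claybrook 5.127, Fernley 2.387, Stonebridge 3.562, Pinehurst 4.398, Rivermont 11.847.
Rounding down: Claybrook 5, Fernley 2, Stonebridge 3, Pinehurst 4, Rivermont 11 (total 25).

Claybrook 5, Fernley 2, Stonebridge 3, Pinehurst 4, Rivermont 11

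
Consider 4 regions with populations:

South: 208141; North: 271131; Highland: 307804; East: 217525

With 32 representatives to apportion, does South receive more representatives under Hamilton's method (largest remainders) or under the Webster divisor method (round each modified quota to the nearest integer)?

Hamilton: South 6, North 9, Highland 10, East 7.
Webster: South 7, North 8, Highland 10, East 7.
South gets 6 under Hamilton and 7 under Webster.

Webster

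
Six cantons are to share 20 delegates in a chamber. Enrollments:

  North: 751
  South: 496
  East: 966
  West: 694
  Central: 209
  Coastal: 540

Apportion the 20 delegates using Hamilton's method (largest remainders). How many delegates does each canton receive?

Standard divisor: 3656 ÷ 20 ≈ 182.8.
Standard quotas: North 4.108, South 2.713, East 5.284, West 3.796, Central 1.143, Coastal 2.954.
Lower quotas: North 4, South 2, East 5, West 3, Central 1, Coastal 2 (sum 17, leaving 3 seats).
Remainders in descending order: Coastal 0.954, West 0.796, South 0.713, East 0.284, Central 0.143, North 0.108.
Largest remainders: Coastal, West, South receive the extra seats.

North 4, South 3, East 5, West 4, Central 1, Coastal 3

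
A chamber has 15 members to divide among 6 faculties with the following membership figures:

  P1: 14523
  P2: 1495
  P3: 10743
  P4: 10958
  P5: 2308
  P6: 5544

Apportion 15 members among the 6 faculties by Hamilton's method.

The standard divisor is 45571/15 ≈ 3038.067.
Standard quotas: P1 4.7803, P2 0.4921, P3 3.5361, P4 3.6069, P5 0.7597, P6 1.8248.
Lower quotas: P1 4, P2 0, P3 3, P4 3, P5 0, P6 1 (sum 11, leaving 4 seats).
Remainders in descending order: P6 0.8248, P1 0.7803, P5 0.7597, P4 0.6069, P3 0.5361, P2 0.4921.
Largest remainders: P6, P1, P5, P4 receive the extra seats.

P1: 5; P2: 0; P3: 3; P4: 4; P5: 1; P6: 2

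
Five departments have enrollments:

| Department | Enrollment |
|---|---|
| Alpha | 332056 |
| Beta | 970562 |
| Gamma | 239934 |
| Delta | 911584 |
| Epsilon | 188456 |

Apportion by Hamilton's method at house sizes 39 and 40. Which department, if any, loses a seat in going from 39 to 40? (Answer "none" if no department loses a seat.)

At 39 seats: Alpha 5, Beta 14, Gamma 4, Delta 13, Epsilon 3.
At 40 seats: Alpha 5, Beta 15, Gamma 3, Delta 14, Epsilon 3.
Gamma drops from 4 to 3.

Gamma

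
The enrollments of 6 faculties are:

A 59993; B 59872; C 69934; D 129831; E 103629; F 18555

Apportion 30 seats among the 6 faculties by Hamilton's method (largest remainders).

The standard divisor is 441814/30 ≈ 14727.133.
Standard quotas: A 4.0736, B 4.0654, C 4.7486, D 8.8158, E 7.0366, F 1.2599.
Lower quotas: A 4, B 4, C 4, D 8, E 7, F 1 (sum 28, leaving 2 seats).
Remainders in descending order: D 0.8158, C 0.7486, F 0.2599, A 0.0736, B 0.0654, E 0.0366.
Largest remainders: D, C receive the extra seats.

A=4, B=4, C=5, D=9, E=7, F=1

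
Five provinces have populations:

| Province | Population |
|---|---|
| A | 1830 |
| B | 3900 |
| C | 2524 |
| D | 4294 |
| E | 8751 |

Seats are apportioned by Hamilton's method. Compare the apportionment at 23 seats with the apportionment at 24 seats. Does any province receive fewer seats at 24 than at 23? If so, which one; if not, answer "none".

At 23 seats: A 2, B 4, C 3, D 5, E 9.
At 24 seats: A 2, B 4, C 3, D 5, E 10.
No province's allocation decreased.

none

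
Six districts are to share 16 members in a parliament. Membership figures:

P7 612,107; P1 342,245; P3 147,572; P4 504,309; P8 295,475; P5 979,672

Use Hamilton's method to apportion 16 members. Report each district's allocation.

The standard divisor is 2881380/16 ≈ 180086.25.
Standard quotas: P7 3.3990, P1 1.9005, P3 0.8195, P4 2.8004, P8 1.6407, P5 5.4400.
Lower quotas: P7 3, P1 1, P3 0, P4 2, P8 1, P5 5 (sum 12, leaving 4 seats).
Remainders in descending order: P1 0.9005, P3 0.8195, P4 0.8004, P8 0.6407, P5 0.4400, P7 0.3990.
The surplus seats go to P1, P3, P4, P8.

P7: 3, P1: 2, P3: 1, P4: 3, P8: 2, P5: 5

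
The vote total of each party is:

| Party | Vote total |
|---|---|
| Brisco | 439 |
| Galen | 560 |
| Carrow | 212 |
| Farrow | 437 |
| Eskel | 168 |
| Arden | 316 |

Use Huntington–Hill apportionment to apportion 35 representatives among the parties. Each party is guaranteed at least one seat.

With divisor 60: modified quotas Brisco 7.317, Galen 9.333, Carrow 3.533, Farrow 7.283, Eskel 2.800, Arden 5.267.
Geometric-mean thresholds: Brisco √(7·8)=7.483, Galen √(9·10)=9.487, Carrow √(3·4)=3.464, Farrow √(7·8)=7.483, Eskel √(2·3)=2.449, Arden √(5·6)=5.477.
Each quota rounded against its threshold gives Brisco 7, Galen 9, Carrow 4, Farrow 7, Eskel 3, Arden 5 (total 35).

Brisco 7; Galen 9; Carrow 4; Farrow 7; Eskel 3; Arden 5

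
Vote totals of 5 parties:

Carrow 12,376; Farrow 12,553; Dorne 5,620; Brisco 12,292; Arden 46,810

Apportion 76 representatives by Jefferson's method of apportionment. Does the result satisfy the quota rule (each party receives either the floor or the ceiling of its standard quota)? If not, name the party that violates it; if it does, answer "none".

Arden

Standard quotas: Carrow 10.492, Farrow 10.642, Dorne 4.764, Brisco 10.420, Arden 39.682.
Jefferson allocation: Carrow 10, Farrow 11, Dorne 4, Brisco 10, Arden 41.
Arden has quota 39.682 (lower 39, upper 40) but receives 41 — outside the quota interval.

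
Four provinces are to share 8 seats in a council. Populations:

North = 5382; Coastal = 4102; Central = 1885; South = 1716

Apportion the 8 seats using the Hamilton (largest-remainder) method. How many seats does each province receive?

North 3; Coastal 3; Central 1; South 1

Total 13085; standard divisor 13085/8 ≈ 1635.625.
Standard quotas: North 3.2905, Coastal 2.5079, Central 1.1525, South 1.0491.
Lower quotas: North 3, Coastal 2, Central 1, South 1 (sum 7, leaving 1 seat).
Remainders in descending order: Coastal 0.5079, North 0.2905, Central 0.1525, South 0.0491.
Largest remainder: Coastal receives the extra seat.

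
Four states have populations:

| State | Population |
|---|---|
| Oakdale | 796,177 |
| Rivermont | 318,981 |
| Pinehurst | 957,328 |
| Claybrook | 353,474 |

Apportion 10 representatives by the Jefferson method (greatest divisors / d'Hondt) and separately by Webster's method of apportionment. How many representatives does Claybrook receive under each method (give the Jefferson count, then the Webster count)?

Jefferson: Oakdale 4, Rivermont 1, Pinehurst 4, Claybrook 1.
Webster: Oakdale 3, Rivermont 1, Pinehurst 4, Claybrook 2.
Claybrook gets 1 under Jefferson and 2 under Webster.

1 and 2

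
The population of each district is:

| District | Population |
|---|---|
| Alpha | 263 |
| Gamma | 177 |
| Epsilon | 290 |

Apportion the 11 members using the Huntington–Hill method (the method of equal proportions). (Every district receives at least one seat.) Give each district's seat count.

With divisor 69: modified quotas Alpha 3.812, Gamma 2.565, Epsilon 4.203.
Geometric-mean thresholds: Alpha √(3·4)=3.464, Gamma √(2·3)=2.449, Epsilon √(4·5)=4.472.
Each quota rounded against its threshold gives Alpha 4, Gamma 3, Epsilon 4 (total 11).

Alpha 4, Gamma 3, Epsilon 4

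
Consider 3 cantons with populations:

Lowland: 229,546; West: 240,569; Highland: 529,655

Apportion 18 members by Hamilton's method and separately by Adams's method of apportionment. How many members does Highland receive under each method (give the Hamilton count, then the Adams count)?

Hamilton: Lowland 4, West 4, Highland 10.
Adams: Lowland 4, West 5, Highland 9.
Highland gets 10 under Hamilton and 9 under Adams.

10 and 9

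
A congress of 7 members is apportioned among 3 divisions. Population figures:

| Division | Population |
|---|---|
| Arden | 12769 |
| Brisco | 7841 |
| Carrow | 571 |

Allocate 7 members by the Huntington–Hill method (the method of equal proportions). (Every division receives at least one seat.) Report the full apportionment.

Arden 4, Brisco 2, Carrow 1

With divisor 3444: modified quotas Arden 3.708, Brisco 2.277, Carrow 0.166.
Geometric-mean thresholds: Arden √(3·4)=3.464, Brisco √(2·3)=2.449, Carrow (min 1).
Each quota rounded against its threshold gives Arden 4, Brisco 2, Carrow 1 (total 7).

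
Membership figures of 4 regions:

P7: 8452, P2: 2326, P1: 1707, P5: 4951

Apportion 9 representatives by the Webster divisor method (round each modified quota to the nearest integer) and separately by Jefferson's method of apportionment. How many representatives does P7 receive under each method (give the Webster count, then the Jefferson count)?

Webster: P7 4, P2 1, P1 1, P5 3.
Jefferson: P7 5, P2 1, P1 1, P5 2.
P7 gets 4 under Webster and 5 under Jefferson.

4 and 5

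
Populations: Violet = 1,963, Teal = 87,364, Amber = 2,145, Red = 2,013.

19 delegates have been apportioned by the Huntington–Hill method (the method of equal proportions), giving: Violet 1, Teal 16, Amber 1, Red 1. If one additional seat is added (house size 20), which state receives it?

Priority for the next seat is population ÷ (√(s·(s+1))).
Priorities: Violet 1388.051, Teal 5297.221, Amber 1516.744, Red 1423.406.
Highest priority: Teal.

Teal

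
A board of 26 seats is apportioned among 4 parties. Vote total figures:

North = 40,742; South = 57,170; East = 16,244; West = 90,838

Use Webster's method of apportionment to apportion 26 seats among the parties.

North=5; South=7; East=2; West=12

Standard divisor 204994/26 ≈ 7884.385; standard quotas: North 5.167, South 7.251, East 2.060, West 11.521.
Rounding to the nearest integer gives North 5, South 7, East 2, West 12 — total 26, matching the house size, so no adjustment is needed.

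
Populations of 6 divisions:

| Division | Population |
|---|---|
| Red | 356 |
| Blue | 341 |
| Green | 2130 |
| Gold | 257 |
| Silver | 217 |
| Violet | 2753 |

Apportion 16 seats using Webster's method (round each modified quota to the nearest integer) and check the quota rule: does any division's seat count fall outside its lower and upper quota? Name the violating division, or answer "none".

none

Standard quotas: Red 0.941, Blue 0.901, Green 5.629, Gold 0.679, Silver 0.574, Violet 7.276.
Webster allocation: Red 1, Blue 1, Green 5, Gold 1, Silver 1, Violet 7.
Every allocation lies between the lower and upper quota.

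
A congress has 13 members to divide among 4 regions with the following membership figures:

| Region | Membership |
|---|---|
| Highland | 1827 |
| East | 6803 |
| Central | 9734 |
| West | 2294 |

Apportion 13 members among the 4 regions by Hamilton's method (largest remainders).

Highland 1, East 4, Central 6, West 2

Total 20658; standard divisor 20658/13 ≈ 1589.077.
Standard quotas: Highland 1.1497, East 4.2811, Central 6.1256, West 1.4436.
Lower quotas: Highland 1, East 4, Central 6, West 1 (sum 12, leaving 1 seat).
Remainders in descending order: West 0.4436, East 0.2811, Highland 0.1497, Central 0.1256.
Largest remainder: West receives the extra seat.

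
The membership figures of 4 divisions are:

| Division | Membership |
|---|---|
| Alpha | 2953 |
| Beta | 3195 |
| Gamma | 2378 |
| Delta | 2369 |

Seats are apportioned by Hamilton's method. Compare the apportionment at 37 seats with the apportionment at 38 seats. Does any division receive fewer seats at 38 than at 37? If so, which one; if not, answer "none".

none

At 37 seats: Alpha 10, Beta 11, Gamma 8, Delta 8.
At 38 seats: Alpha 11, Beta 11, Gamma 8, Delta 8.
No division's allocation decreased.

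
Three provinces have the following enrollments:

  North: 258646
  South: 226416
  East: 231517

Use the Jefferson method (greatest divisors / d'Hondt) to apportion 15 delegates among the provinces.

North: 5, South: 5, East: 5

Standard divisor 716579/15 ≈ 47771.933; standard quotas: North 5.414, South 4.740, East 4.846.
Rounding down gives 5, 4, 4 = 13 seats, so the divisor must be adjusted.
With modified divisor 44200: modified quotas North 5.852, South 5.123, East 5.238.
Rounding down: North 5, South 5, East 5 (total 15).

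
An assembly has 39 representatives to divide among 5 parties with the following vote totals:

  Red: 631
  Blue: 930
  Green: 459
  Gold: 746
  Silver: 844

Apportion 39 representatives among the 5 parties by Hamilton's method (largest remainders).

Standard divisor: 3610 ÷ 39 ≈ 92.564.
Standard quotas: Red 6.817, Blue 10.047, Green 4.959, Gold 8.059, Silver 9.118.
Lower quotas: Red 6, Blue 10, Green 4, Gold 8, Silver 9 (sum 37, leaving 2 seats).
Remainders in descending order: Green 0.959, Red 0.817, Silver 0.118, Gold 0.059, Blue 0.047.
The surplus seats go to Green, Red.

Red=7, Blue=10, Green=5, Gold=8, Silver=9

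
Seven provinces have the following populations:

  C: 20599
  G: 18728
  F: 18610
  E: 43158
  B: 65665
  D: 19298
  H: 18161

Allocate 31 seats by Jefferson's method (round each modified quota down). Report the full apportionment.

C 3; G 3; F 3; E 7; B 10; D 3; H 2

Standard divisor 204219/31 ≈ 6587.71; standard quotas: C 3.127, G 2.843, F 2.825, E 6.551, B 9.968, D 2.929, H 2.757.
Rounding down gives 3, 2, 2, 6, 9, 2, 2 = 26 seats, so the divisor must be adjusted.
With modified divisor 6100: modified quotas C 3.377, G 3.070, F 3.051, E 7.075, B 10.765, D 3.164, H 2.977.
Rounding down: C 3, G 3, F 3, E 7, B 10, D 3, H 2 (total 31).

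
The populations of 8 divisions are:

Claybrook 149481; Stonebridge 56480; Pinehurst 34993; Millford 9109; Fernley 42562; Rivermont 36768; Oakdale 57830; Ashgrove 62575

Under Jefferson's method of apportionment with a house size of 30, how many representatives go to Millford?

0

Standard divisor 449798/30 ≈ 14993.267; standard quotas: Claybrook 9.970, Stonebridge 3.767, Pinehurst 2.334, Millford 0.608, Fernley 2.839, Rivermont 2.452, Oakdale 3.857, Ashgrove 4.174.
Rounding down gives 9, 3, 2, 0, 2, 2, 3, 4 = 25 seats, so the divisor must be adjusted.
With modified divisor 13100: modified quotas Claybrook 11.411, Stonebridge 4.311, Pinehurst 2.671, Millford 0.695, Fernley 3.249, Rivermont 2.807, Oakdale 4.415, Ashgrove 4.777.
Rounding down: Claybrook 11, Stonebridge 4, Pinehurst 2, Millford 0, Fernley 3, Rivermont 2, Oakdale 4, Ashgrove 4 (total 30).
Millford receives 0.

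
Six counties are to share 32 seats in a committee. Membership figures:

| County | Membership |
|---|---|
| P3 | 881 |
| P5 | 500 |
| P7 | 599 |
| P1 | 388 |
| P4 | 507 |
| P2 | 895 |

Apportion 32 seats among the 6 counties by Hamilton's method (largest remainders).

P3 8, P5 4, P7 5, P1 3, P4 4, P2 8

The standard divisor is 3770/32 ≈ 117.812.
Standard quotas: P3 7.478, P5 4.244, P7 5.084, P1 3.293, P4 4.303, P2 7.597.
Lower quotas: P3 7, P5 4, P7 5, P1 3, P4 4, P2 7 (sum 30, leaving 2 seats).
Remainders in descending order: P2 0.597, P3 0.478, P4 0.303, P1 0.293, P5 0.244, P7 0.084.
The surplus seats go to P2, P3.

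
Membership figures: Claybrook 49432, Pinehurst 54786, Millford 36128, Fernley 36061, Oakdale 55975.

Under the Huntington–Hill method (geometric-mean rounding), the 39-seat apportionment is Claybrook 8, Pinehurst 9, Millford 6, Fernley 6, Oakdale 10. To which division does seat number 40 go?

Priority for the next seat is population ÷ (√(s·(s+1))).
Priorities: Claybrook 5825.617, Pinehurst 5774.951, Millford 5574.671, Fernley 5564.333, Oakdale 5337.007.
Highest priority: Claybrook.

Claybrook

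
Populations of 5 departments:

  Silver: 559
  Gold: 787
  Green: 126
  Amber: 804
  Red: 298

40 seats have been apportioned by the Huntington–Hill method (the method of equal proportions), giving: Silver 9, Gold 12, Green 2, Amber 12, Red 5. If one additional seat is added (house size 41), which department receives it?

Amber

Priority for the next seat is population ÷ (√(s·(s+1))).
Priorities: Silver 58.924, Gold 63.010, Green 51.439, Amber 64.372, Red 54.407.
Highest priority: Amber.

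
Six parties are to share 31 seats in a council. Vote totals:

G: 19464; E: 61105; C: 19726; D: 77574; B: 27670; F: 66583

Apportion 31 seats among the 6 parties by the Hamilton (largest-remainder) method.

The standard divisor is 272122/31 ≈ 8778.129.
Standard quotas: G 2.2173, E 6.9611, C 2.2472, D 8.8372, B 3.1522, F 7.5851.
Lower quotas: G 2, E 6, C 2, D 8, B 3, F 7 (sum 28, leaving 3 seats).
Remainders in descending order: E 0.9611, D 0.8372, F 0.5851, C 0.2472, G 0.2173, B 0.1522.
The surplus seats go to E, D, F.

G 2, E 7, C 2, D 9, B 3, F 8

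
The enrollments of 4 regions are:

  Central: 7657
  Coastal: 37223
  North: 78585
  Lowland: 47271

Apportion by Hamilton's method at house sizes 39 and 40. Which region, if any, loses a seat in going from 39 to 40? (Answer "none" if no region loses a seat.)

At 39 seats: Central 2, Coastal 8, North 18, Lowland 11.
At 40 seats: Central 2, Coastal 9, North 18, Lowland 11.
No region's allocation decreased.

none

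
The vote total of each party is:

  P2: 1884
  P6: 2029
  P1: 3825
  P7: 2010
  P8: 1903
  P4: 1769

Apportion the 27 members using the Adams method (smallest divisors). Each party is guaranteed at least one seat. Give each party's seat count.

Standard divisor 13420/27 ≈ 497.037; standard quotas: P2 3.790, P6 4.082, P1 7.696, P7 4.044, P8 3.829, P4 3.559.
Rounding up gives 4, 5, 8, 5, 4, 4 = 30 seats, so the divisor must be adjusted.
With modified divisor 570: modified quotas P2 3.305, P6 3.560, P1 6.711, P7 3.526, P8 3.339, P4 3.104.
Rounding up: P2 4, P6 4, P1 7, P7 4, P8 4, P4 4 (total 27).

P2 4, P6 4, P1 7, P7 4, P8 4, P4 4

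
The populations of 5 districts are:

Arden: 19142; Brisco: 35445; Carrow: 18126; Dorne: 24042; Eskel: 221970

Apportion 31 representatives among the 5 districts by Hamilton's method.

The standard divisor is 318725/31 ≈ 10281.452.
Standard quotas: Arden 1.8618, Brisco 3.4475, Carrow 1.7630, Dorne 2.3384, Eskel 21.5894.
Lower quotas: Arden 1, Brisco 3, Carrow 1, Dorne 2, Eskel 21 (sum 28, leaving 3 seats).
Remainders in descending order: Arden 0.8618, Carrow 0.7630, Eskel 0.5894, Brisco 0.4475, Dorne 0.3384.
Largest remainders: Arden, Carrow, Eskel receive the extra seats.

Arden: 2; Brisco: 3; Carrow: 2; Dorne: 2; Eskel: 22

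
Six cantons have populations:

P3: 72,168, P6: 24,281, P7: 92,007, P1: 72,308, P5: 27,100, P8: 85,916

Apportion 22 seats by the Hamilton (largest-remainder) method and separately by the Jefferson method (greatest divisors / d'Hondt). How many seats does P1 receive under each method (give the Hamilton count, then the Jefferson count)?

4 and 5

Hamilton: P3 4, P6 2, P7 5, P1 4, P5 2, P8 5.
Jefferson: P3 4, P6 1, P7 6, P1 5, P5 1, P8 5.
P1 gets 4 under Hamilton and 5 under Jefferson.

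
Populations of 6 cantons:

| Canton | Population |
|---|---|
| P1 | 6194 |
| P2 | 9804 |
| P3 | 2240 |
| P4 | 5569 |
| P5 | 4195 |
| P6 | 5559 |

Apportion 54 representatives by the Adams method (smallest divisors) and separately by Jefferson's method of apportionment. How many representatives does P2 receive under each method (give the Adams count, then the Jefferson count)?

15 and 16

Adams: P1 10, P2 15, P3 4, P4 9, P5 7, P6 9.
Jefferson: P1 10, P2 16, P3 3, P4 9, P5 7, P6 9.
P2 gets 15 under Adams and 16 under Jefferson.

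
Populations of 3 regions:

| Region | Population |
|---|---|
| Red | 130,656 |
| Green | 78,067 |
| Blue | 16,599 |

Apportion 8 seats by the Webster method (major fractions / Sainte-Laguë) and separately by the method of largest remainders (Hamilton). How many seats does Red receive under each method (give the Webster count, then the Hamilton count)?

4 and 5

Webster: Red 4, Green 3, Blue 1.
Hamilton: Red 5, Green 3, Blue 0.
Red gets 4 under Webster and 5 under Hamilton.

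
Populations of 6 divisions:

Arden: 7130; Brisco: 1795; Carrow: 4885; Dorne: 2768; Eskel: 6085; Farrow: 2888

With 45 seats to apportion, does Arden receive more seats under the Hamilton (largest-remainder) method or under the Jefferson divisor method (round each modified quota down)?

Hamilton: Arden 12, Brisco 3, Carrow 9, Dorne 5, Eskel 11, Farrow 5.
Jefferson: Arden 13, Brisco 3, Carrow 8, Dorne 5, Eskel 11, Farrow 5.
Arden gets 12 under Hamilton and 13 under Jefferson.

Jefferson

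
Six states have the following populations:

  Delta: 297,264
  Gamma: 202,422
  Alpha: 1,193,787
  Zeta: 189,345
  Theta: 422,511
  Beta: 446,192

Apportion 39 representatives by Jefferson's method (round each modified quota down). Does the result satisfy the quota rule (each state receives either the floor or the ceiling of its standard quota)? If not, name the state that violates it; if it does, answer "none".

Standard quotas: Delta 4.213, Gamma 2.869, Alpha 16.921, Zeta 2.684, Theta 5.989, Beta 6.324.
Jefferson allocation: Delta 4, Gamma 3, Alpha 18, Zeta 2, Theta 6, Beta 6.
Alpha has quota 16.921 (lower 16, upper 17) but receives 18 — outside the quota interval.

Alpha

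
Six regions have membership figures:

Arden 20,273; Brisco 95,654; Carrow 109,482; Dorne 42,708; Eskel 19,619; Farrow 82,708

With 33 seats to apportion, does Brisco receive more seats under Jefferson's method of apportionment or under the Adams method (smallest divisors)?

Jefferson

Jefferson: Arden 1, Brisco 9, Carrow 10, Dorne 4, Eskel 1, Farrow 8.
Adams: Arden 2, Brisco 8, Carrow 10, Dorne 4, Eskel 2, Farrow 7.
Brisco gets 9 under Jefferson and 8 under Adams.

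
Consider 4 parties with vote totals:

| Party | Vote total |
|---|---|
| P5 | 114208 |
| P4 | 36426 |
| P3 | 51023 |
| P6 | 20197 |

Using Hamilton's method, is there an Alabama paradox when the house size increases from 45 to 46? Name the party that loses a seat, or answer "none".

P4

At 45 seats: P5 23, P4 8, P3 10, P6 4.
At 46 seats: P5 24, P4 7, P3 11, P6 4.
P4 drops from 8 to 7.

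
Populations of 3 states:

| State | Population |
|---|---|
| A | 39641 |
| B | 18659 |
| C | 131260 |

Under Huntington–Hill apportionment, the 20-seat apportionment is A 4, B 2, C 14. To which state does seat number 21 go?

Priority for the next seat is population ÷ (√(s·(s+1))).
Priorities: A 8863.997, B 7617.505, C 9057.801.
Highest priority: C.

C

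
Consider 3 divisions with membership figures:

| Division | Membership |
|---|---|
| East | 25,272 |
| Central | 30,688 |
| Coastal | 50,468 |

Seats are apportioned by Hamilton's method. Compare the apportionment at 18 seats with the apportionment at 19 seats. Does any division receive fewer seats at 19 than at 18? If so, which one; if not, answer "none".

At 18 seats: East 4, Central 5, Coastal 9.
At 19 seats: East 5, Central 5, Coastal 9.
No division's allocation decreased.

none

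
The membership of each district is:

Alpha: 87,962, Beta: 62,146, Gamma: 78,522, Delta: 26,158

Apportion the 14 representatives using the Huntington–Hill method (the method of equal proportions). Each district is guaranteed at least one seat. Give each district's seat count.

With divisor 18218: modified quotas Alpha 4.828, Beta 3.411, Gamma 4.310, Delta 1.436.
Geometric-mean thresholds: Alpha √(4·5)=4.472, Beta √(3·4)=3.464, Gamma √(4·5)=4.472, Delta √(1·2)=1.414.
Each quota rounded against its threshold gives Alpha 5, Beta 3, Gamma 4, Delta 2 (total 14).

Alpha 5, Beta 3, Gamma 4, Delta 2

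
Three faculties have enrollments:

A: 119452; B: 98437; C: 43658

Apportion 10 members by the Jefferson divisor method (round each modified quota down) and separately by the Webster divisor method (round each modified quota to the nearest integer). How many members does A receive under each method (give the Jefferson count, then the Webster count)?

5 and 4

Jefferson: A 5, B 4, C 1.
Webster: A 4, B 4, C 2.
A gets 5 under Jefferson and 4 under Webster.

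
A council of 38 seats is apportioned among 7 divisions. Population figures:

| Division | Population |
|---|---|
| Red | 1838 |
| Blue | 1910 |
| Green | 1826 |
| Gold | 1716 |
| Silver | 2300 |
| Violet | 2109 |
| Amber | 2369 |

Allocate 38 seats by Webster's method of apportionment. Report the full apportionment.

Standard divisor 14068/38 ≈ 370.211; standard quotas: Red 4.965, Blue 5.159, Green 4.932, Gold 4.635, Silver 6.213, Violet 5.697, Amber 6.399.
Rounding to the nearest integer gives Red 5, Blue 5, Green 5, Gold 5, Silver 6, Violet 6, Amber 6 — total 38, matching the house size, so no adjustment is needed.

Red: 5, Blue: 5, Green: 5, Gold: 5, Silver: 6, Violet: 6, Amber: 6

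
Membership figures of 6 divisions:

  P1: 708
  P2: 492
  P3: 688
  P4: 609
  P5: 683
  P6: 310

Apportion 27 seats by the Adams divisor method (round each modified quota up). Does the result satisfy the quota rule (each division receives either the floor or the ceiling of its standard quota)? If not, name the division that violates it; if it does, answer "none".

Standard quotas: P1 5.477, P2 3.806, P3 5.323, P4 4.711, P5 5.284, P6 2.398.
Adams allocation: P1 5, P2 4, P3 5, P4 5, P5 5, P6 3.
Every allocation lies between the lower and upper quota.

none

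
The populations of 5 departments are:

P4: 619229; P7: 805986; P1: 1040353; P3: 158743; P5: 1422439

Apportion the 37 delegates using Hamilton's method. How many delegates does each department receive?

Total 4046750; standard divisor 4046750/37 ≈ 109371.622.
Standard quotas: P4 5.6617, P7 7.3692, P1 9.5121, P3 1.4514, P5 13.0056.
Lower quotas: P4 5, P7 7, P1 9, P3 1, P5 13 (sum 35, leaving 2 seats).
Remainders in descending order: P4 0.6617, P1 0.5121, P3 0.4514, P7 0.3692, P5 0.0056.
Largest remainders: P4, P1 receive the extra seats.

P4: 6; P7: 7; P1: 10; P3: 1; P5: 13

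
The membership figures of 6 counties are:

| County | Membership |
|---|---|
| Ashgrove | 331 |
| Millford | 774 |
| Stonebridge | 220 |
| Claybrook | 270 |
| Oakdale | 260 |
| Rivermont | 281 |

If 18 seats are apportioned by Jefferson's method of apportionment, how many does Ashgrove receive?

3

Standard divisor 2136/18 ≈ 118.667; standard quotas: Ashgrove 2.789, Millford 6.522, Stonebridge 1.854, Claybrook 2.275, Oakdale 2.191, Rivermont 2.368.
Rounding down gives 2, 6, 1, 2, 2, 2 = 15 seats, so the divisor must be adjusted.
With modified divisor 100: modified quotas Ashgrove 3.310, Millford 7.740, Stonebridge 2.200, Claybrook 2.700, Oakdale 2.600, Rivermont 2.810.
Rounding down: Ashgrove 3, Millford 7, Stonebridge 2, Claybrook 2, Oakdale 2, Rivermont 2 (total 18).
Ashgrove receives 3.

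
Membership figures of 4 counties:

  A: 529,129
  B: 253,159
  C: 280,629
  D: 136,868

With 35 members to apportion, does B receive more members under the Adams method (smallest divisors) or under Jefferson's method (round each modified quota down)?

Adams

Adams: A 15, B 8, C 8, D 4.
Jefferson: A 16, B 7, C 8, D 4.
B gets 8 under Adams and 7 under Jefferson.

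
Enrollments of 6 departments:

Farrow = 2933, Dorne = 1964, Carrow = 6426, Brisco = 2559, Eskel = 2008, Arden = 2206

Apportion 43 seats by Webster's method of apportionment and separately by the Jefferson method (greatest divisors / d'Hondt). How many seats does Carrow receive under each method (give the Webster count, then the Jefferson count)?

Webster: Farrow 7, Dorne 5, Carrow 15, Brisco 6, Eskel 5, Arden 5.
Jefferson: Farrow 7, Dorne 4, Carrow 16, Brisco 6, Eskel 5, Arden 5.
Carrow gets 15 under Webster and 16 under Jefferson.

15 and 16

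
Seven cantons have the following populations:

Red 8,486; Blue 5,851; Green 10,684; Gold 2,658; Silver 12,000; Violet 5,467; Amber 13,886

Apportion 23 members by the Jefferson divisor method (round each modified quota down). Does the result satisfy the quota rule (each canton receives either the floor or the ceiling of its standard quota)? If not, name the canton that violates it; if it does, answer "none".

none

Standard quotas: Red 3.306, Blue 2.280, Green 4.163, Gold 1.036, Silver 4.675, Violet 2.130, Amber 5.410.
Jefferson allocation: Red 3, Blue 2, Green 4, Gold 1, Silver 5, Violet 2, Amber 6.
Every allocation lies between the lower and upper quota.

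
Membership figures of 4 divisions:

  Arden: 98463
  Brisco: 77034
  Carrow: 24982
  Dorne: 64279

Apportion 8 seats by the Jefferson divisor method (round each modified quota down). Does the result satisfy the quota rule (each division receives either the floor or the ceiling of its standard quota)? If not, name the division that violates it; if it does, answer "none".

none

Standard quotas: Arden 2.975, Brisco 2.328, Carrow 0.755, Dorne 1.942.
Jefferson allocation: Arden 3, Brisco 3, Carrow 0, Dorne 2.
Every allocation lies between the lower and upper quota.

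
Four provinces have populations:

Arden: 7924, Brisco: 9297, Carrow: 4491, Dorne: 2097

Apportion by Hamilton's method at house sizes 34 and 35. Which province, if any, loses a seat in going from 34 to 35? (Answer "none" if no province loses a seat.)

At 34 seats: Arden 11, Brisco 13, Carrow 7, Dorne 3.
At 35 seats: Arden 12, Brisco 14, Carrow 6, Dorne 3.
Carrow drops from 7 to 6.

Carrow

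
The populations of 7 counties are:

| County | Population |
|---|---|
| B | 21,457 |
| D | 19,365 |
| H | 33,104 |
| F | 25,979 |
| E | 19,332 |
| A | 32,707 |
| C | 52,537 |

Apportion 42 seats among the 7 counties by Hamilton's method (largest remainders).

B 4, D 4, H 7, F 5, E 4, A 7, C 11

Total 204481; standard divisor 204481/42 ≈ 4868.595.
Standard quotas: B 4.4072, D 3.9775, H 6.7995, F 5.3360, E 3.9708, A 6.7180, C 10.7910.
Lower quotas: B 4, D 3, H 6, F 5, E 3, A 6, C 10 (sum 37, leaving 5 seats).
Remainders in descending order: D 0.9775, E 0.9708, H 0.7995, C 0.7910, A 0.7180, B 0.4072, F 0.3360.
Largest remainders: D, E, H, C, A receive the extra seats.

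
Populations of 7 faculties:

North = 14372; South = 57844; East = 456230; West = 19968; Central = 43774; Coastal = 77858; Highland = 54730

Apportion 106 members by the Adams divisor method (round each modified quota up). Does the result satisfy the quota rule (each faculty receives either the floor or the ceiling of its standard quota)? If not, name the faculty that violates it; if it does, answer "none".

Standard quotas: North 2.102, South 8.460, East 66.725, West 2.920, Central 6.402, Coastal 11.387, Highland 8.004.
Adams allocation: North 3, South 9, East 65, West 3, Central 7, Coastal 11, Highland 8.
East has quota 66.725 (lower 66, upper 67) but receives 65 — outside the quota interval.

East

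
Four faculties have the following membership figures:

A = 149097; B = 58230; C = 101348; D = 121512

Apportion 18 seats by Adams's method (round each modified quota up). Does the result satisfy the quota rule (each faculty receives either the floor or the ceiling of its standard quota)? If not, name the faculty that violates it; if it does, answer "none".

none

Standard quotas: A 6.239, B 2.436, C 4.241, D 5.084.
Adams allocation: A 6, B 3, C 4, D 5.
Every allocation lies between the lower and upper quota.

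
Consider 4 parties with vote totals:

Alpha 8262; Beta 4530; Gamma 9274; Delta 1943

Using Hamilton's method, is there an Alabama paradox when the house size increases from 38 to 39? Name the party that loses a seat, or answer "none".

none

At 38 seats: Alpha 13, Beta 7, Gamma 15, Delta 3.
At 39 seats: Alpha 14, Beta 7, Gamma 15, Delta 3.
No party's allocation decreased.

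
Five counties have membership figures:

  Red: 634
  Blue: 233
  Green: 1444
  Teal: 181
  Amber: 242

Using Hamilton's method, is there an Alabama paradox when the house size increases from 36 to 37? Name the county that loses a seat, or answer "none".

At 36 seats: Red 8, Blue 3, Green 19, Teal 3, Amber 3.
At 37 seats: Red 9, Blue 3, Green 20, Teal 2, Amber 3.
Teal drops from 3 to 2.

Teal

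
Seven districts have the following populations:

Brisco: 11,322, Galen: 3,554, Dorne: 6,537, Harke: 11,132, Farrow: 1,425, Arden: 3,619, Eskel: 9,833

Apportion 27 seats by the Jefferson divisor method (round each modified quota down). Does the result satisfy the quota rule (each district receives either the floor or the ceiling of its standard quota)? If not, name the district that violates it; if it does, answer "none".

none

Standard quotas: Brisco 6.446, Galen 2.023, Dorne 3.722, Harke 6.338, Farrow 0.811, Arden 2.060, Eskel 5.598.
Jefferson allocation: Brisco 7, Galen 2, Dorne 4, Harke 6, Farrow 0, Arden 2, Eskel 6.
Every allocation lies between the lower and upper quota.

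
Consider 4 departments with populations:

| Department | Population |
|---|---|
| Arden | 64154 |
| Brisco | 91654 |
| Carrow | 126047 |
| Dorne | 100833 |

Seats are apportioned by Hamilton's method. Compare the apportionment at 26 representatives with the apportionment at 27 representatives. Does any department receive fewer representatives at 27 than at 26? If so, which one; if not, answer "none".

At 26 seats: Arden 4, Brisco 6, Carrow 9, Dorne 7.
At 27 seats: Arden 5, Brisco 6, Carrow 9, Dorne 7.
No department's allocation decreased.

none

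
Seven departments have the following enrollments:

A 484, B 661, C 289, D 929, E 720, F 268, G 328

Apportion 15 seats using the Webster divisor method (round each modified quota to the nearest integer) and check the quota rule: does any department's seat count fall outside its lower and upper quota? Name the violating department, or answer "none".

Standard quotas: A 1.973, B 2.695, C 1.178, D 3.788, E 2.936, F 1.093, G 1.337.
Webster allocation: A 2, B 3, C 1, D 4, E 3, F 1, G 1.
Every allocation lies between the lower and upper quota.

none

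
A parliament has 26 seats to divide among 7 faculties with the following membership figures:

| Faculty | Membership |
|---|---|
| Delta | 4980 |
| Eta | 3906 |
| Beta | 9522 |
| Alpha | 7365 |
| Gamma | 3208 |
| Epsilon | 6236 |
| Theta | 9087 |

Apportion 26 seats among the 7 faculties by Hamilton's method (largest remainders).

Delta=3, Eta=2, Beta=6, Alpha=4, Gamma=2, Epsilon=4, Theta=5

Standard divisor: 44304 ÷ 26 = 1704.
Standard quotas: Delta 2.9225, Eta 2.2923, Beta 5.5880, Alpha 4.3222, Gamma 1.8826, Epsilon 3.6596, Theta 5.3327.
Lower quotas: Delta 2, Eta 2, Beta 5, Alpha 4, Gamma 1, Epsilon 3, Theta 5 (sum 22, leaving 4 seats).
Remainders in descending order: Delta 0.9225, Gamma 0.8826, Epsilon 0.6596, Beta 0.5880, Theta 0.3327, Alpha 0.3222, Eta 0.2923.
Largest remainders: Delta, Gamma, Epsilon, Beta receive the extra seats.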